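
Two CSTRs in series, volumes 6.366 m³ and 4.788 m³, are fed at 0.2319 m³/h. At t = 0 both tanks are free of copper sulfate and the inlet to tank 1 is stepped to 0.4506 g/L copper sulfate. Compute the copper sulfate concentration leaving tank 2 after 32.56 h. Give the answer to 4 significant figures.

Time constants: τᵢ = Vᵢ/Q for each well-mixed tank.
τ₁ = 6.366/0.2319 = 27.4515 h; τ₂ = 4.788/0.2319 = 20.6468 h.
Solving the cascade with C₁(0)=C₂(0)=0 gives C₂(t) = C_in[1 − (τ₁ e^(−t/τ₁) − τ₂ e^(−t/τ₂))/(τ₁ − τ₂)].
At t = 32.56: e^(−t/τ₁) = 0.305412, e^(−t/τ₂) = 0.206594.
C₂ = 0.4506·[1 − (27.4515·0.305412 − 20.6468·0.206594)/(6.80466)] = 0.4506·0.394752 = 0.177875 g/L.

0.1779 g/L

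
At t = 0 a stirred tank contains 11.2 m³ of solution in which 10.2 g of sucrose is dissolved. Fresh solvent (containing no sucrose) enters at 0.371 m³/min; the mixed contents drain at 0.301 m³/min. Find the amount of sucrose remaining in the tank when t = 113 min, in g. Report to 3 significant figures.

1.03 g

Let m(t) be the amount of sucrose. Volume: V(t) = V₀ + (Q_in − Q_out) t = 11.2 + 0.070000 t; V(113) = 19.110 m³.
Species balance (pure solvent in): dm/dt = −Q_out · m/V(t).
dm/m = −Q_out dt/(V₀ + 0.070000 t); integrating gives ln(m/m₀) = −(Q_out/(Q_in−Q_out)) ln(V/V₀).
m = m₀ (V₀/V)^(Q_out/(Q_in−Q_out)) = 10.2 × (11.2/19.110)^(4.3000) = 1.0252 g.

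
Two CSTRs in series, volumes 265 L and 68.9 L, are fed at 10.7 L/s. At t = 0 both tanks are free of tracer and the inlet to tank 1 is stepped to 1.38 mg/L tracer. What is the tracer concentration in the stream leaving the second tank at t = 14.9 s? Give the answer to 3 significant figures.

0.406 mg/L

Each tank obeys Vᵢ dCᵢ/dt = Q(Cᵢ₋₁ − Cᵢ), so τᵢ = Vᵢ/Q.
τ₁ = 265/10.7 = 24.766 s; τ₂ = 68.9/10.7 = 6.4393 s.
Solving the cascade with C₁(0)=C₂(0)=0 gives C₂(t) = C_in[1 − (τ₁ e^(−t/τ₁) − τ₂ e^(−t/τ₂))/(τ₁ − τ₂)].
At t = 14.9: e^(−t/τ₁) = 0.54792, e^(−t/τ₂) = 0.098872.
C₂ = 1.38·[1 − (24.766·0.54792 − 6.4393·0.098872)/(18.327)] = 1.38·0.29430 = 0.40614 mg/L.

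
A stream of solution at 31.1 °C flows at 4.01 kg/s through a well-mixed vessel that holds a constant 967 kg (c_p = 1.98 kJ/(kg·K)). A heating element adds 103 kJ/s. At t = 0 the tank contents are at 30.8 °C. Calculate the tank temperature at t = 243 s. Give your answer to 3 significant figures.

Energy balance: M c_p dT/dt = ṁ c_p (T_in − T) + 103.
Rearrange: dT/dt = (T_ss − T)/τ with τ = M/ṁ = 241.15 s and T_ss = T_in + Q̇/(ṁ c_p) = 44.073 °C.
This is linear first-order; T(t) = T_ss + (T₀ − T_ss) e^(−t/τ).
T(243) = 44.073 + (-13.273)·e^(−243/241.15) = 44.073 + (-13.273)·0.36506 = 39.227 °C.

39.2 °C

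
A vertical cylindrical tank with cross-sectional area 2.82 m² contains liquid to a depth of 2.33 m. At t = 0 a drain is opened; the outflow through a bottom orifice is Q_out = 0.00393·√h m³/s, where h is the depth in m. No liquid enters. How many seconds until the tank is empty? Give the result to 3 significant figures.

2190 s

Volume balance on the tank: A dh/dt = −0.00393 √h.
Separate and integrate: 2(√h − √h₀) = −(0.00393/A) t.
Tank is empty when √h = 0: t_empty = 2A√h₀/0.00393.
t_empty = 2·2.82·√2.33/0.00393 = 5.6400·1.5264/0.00393 = 2190.6 s.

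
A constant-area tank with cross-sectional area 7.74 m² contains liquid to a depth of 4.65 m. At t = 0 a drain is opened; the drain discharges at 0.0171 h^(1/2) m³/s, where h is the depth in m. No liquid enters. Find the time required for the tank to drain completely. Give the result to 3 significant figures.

A dh/dt = −Q_out = −0.0171 √h.
This is separable: 2 d(√h)/dt = −0.0171/A, so √h = √h₀ − (0.0171/(2A)) t.
Tank is empty when √h = 0: t_empty = 2A√h₀/0.0171.
t_empty = 2·7.74·√4.65/0.0171 = 15.480·2.1564/0.0171 = 1952.1 s.

1950 s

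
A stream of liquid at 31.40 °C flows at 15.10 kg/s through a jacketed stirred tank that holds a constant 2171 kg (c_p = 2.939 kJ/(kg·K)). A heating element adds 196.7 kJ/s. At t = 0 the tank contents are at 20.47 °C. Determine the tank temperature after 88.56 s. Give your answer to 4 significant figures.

M c_p dT/dt = ṁ c_p (T_in − T) + Q̇.
τ = M/ṁ = 143.775 s; T_ss = T_in + Q̇/(ṁ c_p) = 31.40 + 196.7/(15.10·2.939) = 35.8323 °C.
This is linear first-order; T(t) = T_ss + (T₀ − T_ss) e^(−t/τ).
T(88.56) = 35.8323 + (-15.3623)·e^(−88.56/143.775) = 35.8323 + (-15.3623)·0.540120 = 27.5348 °C.

27.53 °C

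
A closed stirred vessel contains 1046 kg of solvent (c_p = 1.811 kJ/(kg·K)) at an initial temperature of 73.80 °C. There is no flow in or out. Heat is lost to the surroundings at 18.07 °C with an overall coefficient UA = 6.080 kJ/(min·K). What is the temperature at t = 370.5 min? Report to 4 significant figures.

35.04 °C

M c_p dT/dt = −UA(T − T_amb).
dT/dt = (T_ss − T)/τ with T_ss = T_amb = 18.0700 °C, τ = M c_p/UA = 1046·1.811/6.080 = 311.563 min.
This is linear first-order; T(t) = T_ss + (T₀ − T_ss) e^(−t/τ).
T(370.5) = 18.0700 + (55.7300)·0.304476 = 35.0384 °C.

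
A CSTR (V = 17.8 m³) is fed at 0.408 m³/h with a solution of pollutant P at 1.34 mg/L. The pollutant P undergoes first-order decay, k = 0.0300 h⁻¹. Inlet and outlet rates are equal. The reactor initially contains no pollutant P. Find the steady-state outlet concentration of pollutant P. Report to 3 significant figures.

0.580 mg/L

V dC/dt = Q(C_in − C) − k V C.
Steady state (dC/dt = 0): C_ss = Q C_in/(Q + kV) = C_in/(1 + kV/Q).
C_ss = 0.408·1.34/(0.408 + 0.0300·17.8) = 0.54672/0.94200 = 0.58038 mg/L.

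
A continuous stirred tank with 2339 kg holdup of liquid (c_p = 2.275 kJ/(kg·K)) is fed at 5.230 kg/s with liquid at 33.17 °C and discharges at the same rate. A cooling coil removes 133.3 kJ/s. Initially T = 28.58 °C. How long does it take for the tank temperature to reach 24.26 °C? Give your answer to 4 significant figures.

473.7 s

Heat balance on the well-mixed liquid: M c_p dT/dt = ṁ c_p (T_in − T) − 133.3.
τ = M/ṁ = 447.228 s; T_ss = T_in − Q̇/(ṁ c_p) = 21.9667 °C.
T(t) = T_ss + (T₀ − T_ss) e^(−t/τ). Set T = 24.26:
e^(−t/τ) = (24.26 − 21.9667)/(28.58 − 21.9667) = 0.346774
t = −447.228 · ln(0.346774) = 473.651 s.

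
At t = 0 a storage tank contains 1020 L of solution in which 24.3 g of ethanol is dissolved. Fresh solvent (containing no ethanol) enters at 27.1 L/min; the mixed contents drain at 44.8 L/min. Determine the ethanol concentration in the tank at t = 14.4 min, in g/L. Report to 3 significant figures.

Total volume: dV/dt = Q_in − Q_out = -17.700 L/min, so V(t) = 1020 − 17.700 t and V(14.4) = 765.12 L.
Solute balance: dm/dt = 0 − Q_out C = −Q_out m/V(t).
Separate: dm/m = −Q_out dt/V(t) ⇒ ln(m/m₀) = −(Q_out/(Q_in−Q_out)) ln(V/V₀).
m = m₀ (V₀/V)^(Q_out/(Q_in−Q_out)) = 24.3 × (1020/765.12)^(-2.5311) = 11.737 g.
C = m/V = 11.737/765.12 = 0.015340 g/L.

0.0153 g/L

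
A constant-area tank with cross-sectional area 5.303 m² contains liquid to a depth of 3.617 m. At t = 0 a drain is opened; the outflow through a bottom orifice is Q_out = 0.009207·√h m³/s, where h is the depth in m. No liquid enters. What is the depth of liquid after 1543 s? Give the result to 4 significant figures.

0.3163 m

A dh/dt = −Q_out = −0.009207 √h.
∫ h^(−1/2) dh = −(0.009207/A) ∫ dt, giving 2√h = 2√h₀ − (0.009207/A) t.
√h = √3.617 − 0.009207·1543/(2·5.303) = 1.90184 − 1.33947 = 0.562373.
h = 0.562373² = 0.316263 m.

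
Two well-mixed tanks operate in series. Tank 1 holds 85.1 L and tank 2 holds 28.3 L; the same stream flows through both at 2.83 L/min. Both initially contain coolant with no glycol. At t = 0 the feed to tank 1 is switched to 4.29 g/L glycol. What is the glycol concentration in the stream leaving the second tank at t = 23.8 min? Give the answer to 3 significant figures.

Each tank obeys Vᵢ dCᵢ/dt = Q(Cᵢ₋₁ − Cᵢ), so τᵢ = Vᵢ/Q.
τ₁ = 85.1/2.83 = 30.071 min; τ₂ = 28.3/2.83 = 10.000 min.
Solving the cascade with C₁(0)=C₂(0)=0 gives C₂(t) = C_in[1 − (τ₁ e^(−t/τ₁) − τ₂ e^(−t/τ₂))/(τ₁ − τ₂)].
At t = 23.8: e^(−t/τ₁) = 0.45318, e^(−t/τ₂) = 0.092551.
C₂ = 4.29·[1 − (30.071·0.45318 − 10.000·0.092551)/(20.071)] = 4.29·0.36714 = 1.5750 g/L.

1.58 g/L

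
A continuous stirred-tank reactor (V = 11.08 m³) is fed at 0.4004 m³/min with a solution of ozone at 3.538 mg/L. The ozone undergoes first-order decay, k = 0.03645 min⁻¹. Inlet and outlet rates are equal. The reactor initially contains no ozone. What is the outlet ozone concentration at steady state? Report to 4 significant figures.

V dC/dt = Q(C_in − C) − k V C.
Steady state (dC/dt = 0): C_ss = Q C_in/(Q + kV) = C_in/(1 + kV/Q).
C_ss = 0.4004·3.538/(0.4004 + 0.03645·11.08) = 1.41662/0.804266 = 1.76138 mg/L.

1.761 mg/L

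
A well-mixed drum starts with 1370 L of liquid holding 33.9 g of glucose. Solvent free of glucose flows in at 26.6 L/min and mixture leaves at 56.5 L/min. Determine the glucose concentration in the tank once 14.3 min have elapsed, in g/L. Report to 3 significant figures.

0.0177 g/L

Let m(t) be the amount of glucose. Volume: V(t) = V₀ + (Q_in − Q_out) t = 1370 − 29.900 t; V(14.3) = 942.43 L.
Solute balance: dm/dt = 0 − Q_out C = −Q_out m/V(t).
Separate: dm/m = −Q_out dt/V(t) ⇒ ln(m/m₀) = −(Q_out/(Q_in−Q_out)) ln(V/V₀).
m = m₀ (V₀/V)^(Q_out/(Q_in−Q_out)) = 33.9 × (1370/942.43)^(-1.8896) = 16.718 g.
C = m/V = 16.718/942.43 = 0.017739 g/L.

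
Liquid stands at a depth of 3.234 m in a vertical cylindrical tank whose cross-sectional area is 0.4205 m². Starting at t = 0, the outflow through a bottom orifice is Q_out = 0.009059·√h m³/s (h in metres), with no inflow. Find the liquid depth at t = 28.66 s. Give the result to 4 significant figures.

2.219 m

Mass balance (ρ constant): A dh/dt = −0.009059 √h.
∫ h^(−1/2) dh = −(0.009059/A) ∫ dt, giving 2√h = 2√h₀ − (0.009059/A) t.
√h = √3.234 − 0.009059·28.66/(2·0.4205) = 1.79833 − 0.308717 = 1.48962.
h = 1.48962² = 2.21895 m.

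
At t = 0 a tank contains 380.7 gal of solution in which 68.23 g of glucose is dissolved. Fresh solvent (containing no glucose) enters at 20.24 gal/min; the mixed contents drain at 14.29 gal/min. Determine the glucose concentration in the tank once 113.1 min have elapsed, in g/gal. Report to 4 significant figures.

Let m(t) be the amount of glucose. Volume: V(t) = V₀ + (Q_in − Q_out) t = 380.7 + 5.95000 t; V(113.1) = 1053.64 gal.
Species balance (pure solvent in): dm/dt = −Q_out · m/V(t).
Separate: dm/m = −Q_out dt/V(t) ⇒ ln(m/m₀) = −(Q_out/(Q_in−Q_out)) ln(V/V₀).
m = m₀ (V₀/V)^(Q_out/(Q_in−Q_out)) = 68.23 × (380.7/1053.64)^(2.40168) = 5.91786 g.
C = m/V = 5.91786/1053.64 = 0.00561656 g/gal.

0.005617 g/gal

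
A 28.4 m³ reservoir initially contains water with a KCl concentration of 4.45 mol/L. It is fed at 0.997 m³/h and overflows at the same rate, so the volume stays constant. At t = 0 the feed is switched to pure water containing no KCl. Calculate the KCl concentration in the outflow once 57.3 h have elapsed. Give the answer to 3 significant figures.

0.595 mol/L

Unsteady species balance (constant V, well mixed): V dC/dt = Q(C_in − C).
Time constant τ = V/Q = 28.4/0.997 = 28.485 h.
C approaches C_in exponentially: C(t) = C_in + (C₀ − C_in) e^(−t/τ).
C(57.3) = 0 + (4.45 − 0)·e^(−57.3/28.485) = 0 + (4.4500)·0.13378 = 0.59532 mol/L.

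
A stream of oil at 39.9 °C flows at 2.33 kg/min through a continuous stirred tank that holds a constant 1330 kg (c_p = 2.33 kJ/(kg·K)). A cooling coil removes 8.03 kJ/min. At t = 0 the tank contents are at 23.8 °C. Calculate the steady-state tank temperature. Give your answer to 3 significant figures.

38.4 °C

Heat balance on the well-mixed liquid: M c_p dT/dt = ṁ c_p (T_in − T) − 8.03.
At steady state dT/dt = 0 ⇒ T_ss = T_in − Q̇/(ṁ c_p) = 39.9 − 8.03/(2.33·2.33) = 38.421 °C.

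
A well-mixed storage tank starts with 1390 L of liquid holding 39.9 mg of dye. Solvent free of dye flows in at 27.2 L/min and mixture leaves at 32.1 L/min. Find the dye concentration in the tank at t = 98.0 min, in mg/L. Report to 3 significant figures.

0.00273 mg/L

Total volume: dV/dt = Q_in − Q_out = -4.9000 L/min, so V(t) = 1390 − 4.9000 t and V(98.0) = 909.80 L.
No dye enters, so dm/dt = −Q_out · (m/V).
Separate: dm/m = −Q_out dt/V(t) ⇒ ln(m/m₀) = −(Q_out/(Q_in−Q_out)) ln(V/V₀).
m = m₀ (V₀/V)^(Q_out/(Q_in−Q_out)) = 39.9 × (1390/909.80)^(-6.5510) = 2.4839 mg.
C = m/V = 2.4839/909.80 = 0.0027302 mg/L.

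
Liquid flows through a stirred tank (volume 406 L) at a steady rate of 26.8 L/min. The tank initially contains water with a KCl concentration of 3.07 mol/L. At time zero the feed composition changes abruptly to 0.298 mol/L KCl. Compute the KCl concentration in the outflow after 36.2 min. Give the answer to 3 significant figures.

0.552 mol/L

Transient balance on the dissolved component: V dC/dt = Q(C_in − C).
So dC/dt = (C_in − C)/τ with τ = V/Q = 406/26.8 = 15.149 min.
Solution: C(t) = C_in + (C₀ − C_in) e^(−t/τ).
C(36.2) = 0.298 + (3.07 − 0.298)·e^(−36.2/15.149) = 0.298 + (2.7720)·0.091670 = 0.55211 mol/L.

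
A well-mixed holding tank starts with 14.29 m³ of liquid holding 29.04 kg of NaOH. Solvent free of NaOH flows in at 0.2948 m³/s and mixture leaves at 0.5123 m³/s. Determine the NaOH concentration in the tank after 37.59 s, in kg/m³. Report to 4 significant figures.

Total volume: dV/dt = Q_in − Q_out = -0.217500 m³/s, so V(t) = 14.29 − 0.217500 t and V(37.59) = 6.11417 m³.
Species balance (pure solvent in): dm/dt = −Q_out · m/V(t).
Separate: dm/m = −Q_out dt/V(t) ⇒ ln(m/m₀) = −(Q_out/(Q_in−Q_out)) ln(V/V₀).
m = m₀ (V₀/V)^(Q_out/(Q_in−Q_out)) = 29.04 × (14.29/6.11417)^(-2.35540) = 3.93163 kg.
C = m/V = 3.93163/6.11417 = 0.643036 kg/m³.

0.6430 kg/m³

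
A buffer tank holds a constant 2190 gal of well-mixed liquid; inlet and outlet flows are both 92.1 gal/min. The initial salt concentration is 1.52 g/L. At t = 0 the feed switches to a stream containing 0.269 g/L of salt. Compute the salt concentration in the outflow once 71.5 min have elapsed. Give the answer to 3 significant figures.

0.331 g/L

Transient balance on the dissolved component: V dC/dt = Q(C_in − C).
Time constant τ = V/Q = 2190/92.1 = 23.779 min.
This is linear first-order; C(t) = C_in + (C₀ − C_in) e^(−t/τ).
C(71.5) = 0.269 + (1.52 − 0.269)·e^(−71.5/23.779) = 0.269 + (1.2510)·0.049444 = 0.33085 g/L.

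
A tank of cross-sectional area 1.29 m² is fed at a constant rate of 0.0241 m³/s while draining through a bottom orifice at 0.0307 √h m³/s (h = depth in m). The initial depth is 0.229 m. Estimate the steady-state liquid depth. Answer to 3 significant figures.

Level balance: A dh/dt = 0.0241 − 0.0307 √h. Setting dh/dt = 0:
Q_in = 0.0307 √h_ss ⇒ √h_ss = 0.0241/0.0307 = 0.78502.
h_ss = 0.78502² = 0.61625 m. (Since h₀ = 0.229 m < h_ss, the level will rise toward this value.)

0.616 m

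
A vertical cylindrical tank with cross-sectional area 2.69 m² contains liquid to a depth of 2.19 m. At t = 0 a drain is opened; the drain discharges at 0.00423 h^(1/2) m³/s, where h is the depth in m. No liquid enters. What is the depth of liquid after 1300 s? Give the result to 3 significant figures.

A dh/dt = −Q_out = −0.00423 √h.
Separate and integrate: 2(√h − √h₀) = −(0.00423/A) t.
√h = √2.19 − 0.00423·1300/(2·2.69) = 1.4799 − 1.0221 = 0.45775.
h = 0.45775² = 0.20953 m.

0.210 m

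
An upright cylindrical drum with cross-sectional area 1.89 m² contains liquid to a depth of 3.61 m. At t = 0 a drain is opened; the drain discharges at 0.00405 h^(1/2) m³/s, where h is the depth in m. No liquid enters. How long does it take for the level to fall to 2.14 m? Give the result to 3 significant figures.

408 s

A dh/dt = −Q_out = −0.00405 √h.
∫ h^(−1/2) dh = −(0.00405/A) ∫ dt, giving 2√h = 2√h₀ − (0.00405/A) t.
t = 2A(√h₀ − √h)/0.00405 = 2·1.89·(√3.61 − √2.14)/0.00405
  = 3.7800 × (1.9000 − 1.4629) / 0.00405 = 407.98 s.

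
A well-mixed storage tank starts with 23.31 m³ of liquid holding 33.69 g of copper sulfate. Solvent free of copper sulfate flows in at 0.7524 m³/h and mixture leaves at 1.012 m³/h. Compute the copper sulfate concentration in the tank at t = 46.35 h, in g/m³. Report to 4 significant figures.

0.1762 g/m³

Let m(t) be the amount of copper sulfate. Volume: V(t) = V₀ + (Q_in − Q_out) t = 23.31 − 0.259600 t; V(46.35) = 11.2775 m³.
No copper sulfate enters, so dm/dt = −Q_out · (m/V).
Separate: dm/m = −Q_out dt/V(t) ⇒ ln(m/m₀) = −(Q_out/(Q_in−Q_out)) ln(V/V₀).
m = m₀ (V₀/V)^(Q_out/(Q_in−Q_out)) = 33.69 × (23.31/11.2775)^(-3.89831) = 1.98727 g.
C = m/V = 1.98727/11.2775 = 0.176215 g/m³.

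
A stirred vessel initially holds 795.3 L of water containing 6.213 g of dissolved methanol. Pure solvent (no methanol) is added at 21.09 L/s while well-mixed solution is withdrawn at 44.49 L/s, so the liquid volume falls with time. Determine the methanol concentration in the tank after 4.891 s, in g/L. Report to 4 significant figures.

0.006791 g/L

Total volume: dV/dt = Q_in − Q_out = -23.4000 L/s, so V(t) = 795.3 − 23.4000 t and V(4.891) = 680.851 L.
No methanol enters, so dm/dt = −Q_out · (m/V).
Separate: dm/m = −Q_out dt/V(t) ⇒ ln(m/m₀) = −(Q_out/(Q_in−Q_out)) ln(V/V₀).
m = m₀ (V₀/V)^(Q_out/(Q_in−Q_out)) = 6.213 × (795.3/680.851)^(-1.90128) = 4.62386 g.
C = m/V = 4.62386/680.851 = 0.00679130 g/L.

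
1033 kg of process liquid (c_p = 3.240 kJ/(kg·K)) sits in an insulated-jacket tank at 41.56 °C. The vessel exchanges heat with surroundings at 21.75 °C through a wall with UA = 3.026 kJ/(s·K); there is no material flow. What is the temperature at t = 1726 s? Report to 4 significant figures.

25.91 °C

M c_p dT/dt = −UA(T − T_amb).
dT/dt = (T_ss − T)/τ with T_ss = T_amb = 21.7500 °C, τ = M c_p/UA = 1033·3.240/3.026 = 1106.05 s.
Solution: T(t) = T_ss + (T₀ − T_ss) e^(−t/τ).
T(1726) = 21.7500 + (19.8100)·0.210031 = 25.9107 °C.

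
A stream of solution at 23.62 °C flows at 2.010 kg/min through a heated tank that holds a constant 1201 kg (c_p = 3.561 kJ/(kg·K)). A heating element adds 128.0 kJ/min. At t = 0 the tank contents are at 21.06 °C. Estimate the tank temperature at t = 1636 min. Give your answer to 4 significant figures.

Unsteady energy balance on the tank contents: M c_p dT/dt = ṁ c_p (T_in − T) + 128.0.
τ = M/ṁ = 597.512 min; T_ss = T_in + Q̇/(ṁ c_p) = 23.62 + 128.0/(2.010·3.561) = 41.5031 °C.
This is linear first-order; T(t) = T_ss + (T₀ − T_ss) e^(−t/τ).
T(1636) = 41.5031 + (-20.4431)·e^(−1636/597.512) = 41.5031 + (-20.4431)·0.0646984 = 40.1804 °C.

40.18 °C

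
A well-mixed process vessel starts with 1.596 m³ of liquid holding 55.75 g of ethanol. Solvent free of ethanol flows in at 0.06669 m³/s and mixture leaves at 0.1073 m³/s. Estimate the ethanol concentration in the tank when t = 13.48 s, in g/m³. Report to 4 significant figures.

17.52 g/m³

Let m(t) be the amount of ethanol. Volume: V(t) = V₀ + (Q_in − Q_out) t = 1.596 − 0.0406100 t; V(13.48) = 1.04858 m³.
Solute balance: dm/dt = 0 − Q_out C = −Q_out m/V(t).
dm/m = −Q_out dt/(V₀ − 0.0406100 t); integrating gives ln(m/m₀) = −(Q_out/(Q_in−Q_out)) ln(V/V₀).
m = m₀ (V₀/V)^(Q_out/(Q_in−Q_out)) = 55.75 × (1.596/1.04858)^(-2.64221) = 18.3747 g.
C = m/V = 18.3747/1.04858 = 17.5235 g/m³.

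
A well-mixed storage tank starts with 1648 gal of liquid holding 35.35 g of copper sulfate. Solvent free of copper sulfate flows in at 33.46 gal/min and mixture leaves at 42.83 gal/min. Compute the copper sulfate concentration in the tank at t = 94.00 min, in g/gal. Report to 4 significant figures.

0.001399 g/gal

Total volume: dV/dt = Q_in − Q_out = -9.37000 gal/min, so V(t) = 1648 − 9.37000 t and V(94.00) = 767.220 gal.
No copper sulfate enters, so dm/dt = −Q_out · (m/V).
Separate: dm/m = −Q_out dt/V(t) ⇒ ln(m/m₀) = −(Q_out/(Q_in−Q_out)) ln(V/V₀).
m = m₀ (V₀/V)^(Q_out/(Q_in−Q_out)) = 35.35 × (1648/767.220)^(-4.57097) = 1.07314 g.
C = m/V = 1.07314/767.220 = 0.00139874 g/gal.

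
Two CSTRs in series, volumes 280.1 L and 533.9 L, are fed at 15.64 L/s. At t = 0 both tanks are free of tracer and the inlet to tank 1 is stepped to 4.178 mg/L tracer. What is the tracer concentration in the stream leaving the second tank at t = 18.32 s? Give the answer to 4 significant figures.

Species balance on tank i: dCᵢ/dt = (Cᵢ₋₁ − Cᵢ)/τᵢ with τᵢ = Vᵢ/Q.
τ₁ = 280.1/15.64 = 17.9092 s; τ₂ = 533.9/15.64 = 34.1368 s.
Tank 1: C₁ = C_in(1 − e^(−t/τ₁)). Tank 2 (τ₁ ≠ τ₂): C₂ = C_in[1 − (τ₁ e^(−t/τ₁) − τ₂ e^(−t/τ₂))/(τ₁ − τ₂)].
At t = 18.32: e^(−t/τ₁) = 0.359537, e^(−t/τ₂) = 0.584696.
C₂ = 4.178·[1 − (17.9092·0.359537 − 34.1368·0.584696)/(-16.2276)] = 4.178·0.166814 = 0.696948 mg/L.

0.6969 mg/L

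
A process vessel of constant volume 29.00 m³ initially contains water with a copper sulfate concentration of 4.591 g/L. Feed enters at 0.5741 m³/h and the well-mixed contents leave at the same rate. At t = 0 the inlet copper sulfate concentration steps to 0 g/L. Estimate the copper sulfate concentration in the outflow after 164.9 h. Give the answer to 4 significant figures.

Mass balance on the solute (V constant): V dC/dt = Q(C_in − C).
So dC/dt = (C_in − C)/τ with τ = V/Q = 29.00/0.5741 = 50.5138 h.
Solution: C(t) = C_in + (C₀ − C_in) e^(−t/τ).
C(164.9) = 0 + (4.591 − 0)·e^(−164.9/50.5138) = 0 + (4.59100)·0.0382179 = 0.175458 g/L.

0.1755 g/L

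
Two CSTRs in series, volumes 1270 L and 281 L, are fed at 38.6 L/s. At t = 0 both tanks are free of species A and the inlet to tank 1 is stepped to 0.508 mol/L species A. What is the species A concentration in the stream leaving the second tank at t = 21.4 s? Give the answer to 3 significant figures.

Time constants: τᵢ = Vᵢ/Q for each well-mixed tank.
τ₁ = 1270/38.6 = 32.902 s; τ₂ = 281/38.6 = 7.2798 s.
Solving the cascade with C₁(0)=C₂(0)=0 gives C₂(t) = C_in[1 − (τ₁ e^(−t/τ₁) − τ₂ e^(−t/τ₂))/(τ₁ − τ₂)].
At t = 21.4: e^(−t/τ₁) = 0.52182, e^(−t/τ₂) = 0.052885.
C₂ = 0.508·[1 − (32.902·0.52182 − 7.2798·0.052885)/(25.622)] = 0.508·0.34494 = 0.17523 mol/L.

0.175 mol/L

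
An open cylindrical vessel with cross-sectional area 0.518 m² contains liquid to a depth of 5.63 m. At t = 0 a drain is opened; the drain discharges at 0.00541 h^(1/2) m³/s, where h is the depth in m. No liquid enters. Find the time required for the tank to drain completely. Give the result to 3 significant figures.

454 s

Accumulation of liquid (constant cross-section A): A dh/dt = −0.00541 √h.
This is separable: 2 d(√h)/dt = −0.00541/A, so √h = √h₀ − (0.00541/(2A)) t.
Set h = 0: 2√h₀ = (0.00541/A) t_empty ⇒ t_empty = 2A√h₀/0.00541.
t_empty = 2·0.518·√5.63/0.00541 = 1.0360·2.3728/0.00541 = 454.38 s.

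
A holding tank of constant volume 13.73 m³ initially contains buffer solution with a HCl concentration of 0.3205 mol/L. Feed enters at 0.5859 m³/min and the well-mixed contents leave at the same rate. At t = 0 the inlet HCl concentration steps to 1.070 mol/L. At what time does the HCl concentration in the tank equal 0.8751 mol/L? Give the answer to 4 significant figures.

31.56 min

Mass balance on the solute (V constant): V dC/dt = Q(C_in − C), so τ = V/Q = 23.4340 min.
C(t) = C_in + (C₀ − C_in) e^(−t/τ). Set C = 0.8751 and solve for t:
e^(−t/τ) = (C − C_in)/(C₀ − C_in) = (0.8751 − 1.070)/(0.3205 − 1.070) = 0.260040
t = −τ ln(…) = 23.4340 × 1.34692 = 31.5638 min.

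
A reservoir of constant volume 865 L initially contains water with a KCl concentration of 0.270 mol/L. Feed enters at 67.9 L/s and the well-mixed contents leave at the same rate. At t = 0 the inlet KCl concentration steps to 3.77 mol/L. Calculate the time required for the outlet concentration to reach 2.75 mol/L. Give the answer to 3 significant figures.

15.7 s

Transient balance on the dissolved component: V dC/dt = Q(C_in − C), so τ = V/Q = 12.739 s.
C(t) = C_in + (C₀ − C_in) e^(−t/τ). Set C = 2.75 and solve for t:
e^(−t/τ) = (C − C_in)/(C₀ − C_in) = (2.75 − 3.77)/(0.270 − 3.77) = 0.29143
t = −τ ln(…) = 12.739 × 1.2330 = 15.707 s.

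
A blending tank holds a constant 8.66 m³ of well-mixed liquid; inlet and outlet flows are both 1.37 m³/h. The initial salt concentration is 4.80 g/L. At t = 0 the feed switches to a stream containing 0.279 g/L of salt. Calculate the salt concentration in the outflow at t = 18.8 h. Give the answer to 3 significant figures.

0.510 g/L

Transient balance on the dissolved component: V dC/dt = Q(C_in − C).
Time constant τ = V/Q = 8.66/1.37 = 6.3212 h.
Solution: C(t) = C_in + (C₀ − C_in) e^(−t/τ).
C(18.8) = 0.279 + (4.80 − 0.279)·e^(−18.8/6.3212) = 0.279 + (4.5210)·0.051092 = 0.50999 g/L.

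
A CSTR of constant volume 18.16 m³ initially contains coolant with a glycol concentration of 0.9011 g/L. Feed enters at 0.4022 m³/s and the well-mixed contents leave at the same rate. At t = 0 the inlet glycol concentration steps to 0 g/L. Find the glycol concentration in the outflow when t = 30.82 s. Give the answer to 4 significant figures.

Accumulation = in − out for the solute gives V dC/dt = Q(C_in − C).
Rewrite as dC/dt + C/τ = C_in/τ, τ = V/Q = 45.1517 s.
This is linear first-order; C(t) = C_in + (C₀ − C_in) e^(−t/τ).
C(30.82) = 0 + (0.9011 − 0)·e^(−30.82/45.1517) = 0 + (0.901100)·0.505307 = 0.455332 g/L.

0.4553 g/L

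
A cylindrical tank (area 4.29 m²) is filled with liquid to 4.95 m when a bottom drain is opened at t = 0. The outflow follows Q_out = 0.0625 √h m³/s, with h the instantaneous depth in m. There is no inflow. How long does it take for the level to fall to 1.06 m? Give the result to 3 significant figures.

A dh/dt = −Q_out = −0.0625 √h.
∫ h^(−1/2) dh = −(0.0625/A) ∫ dt, giving 2√h = 2√h₀ − (0.0625/A) t.
t = 2A(√h₀ − √h)/0.0625 = 2·4.29·(√4.95 − √1.06)/0.0625
  = 8.5800 × (2.2249 − 1.0296) / 0.0625 = 164.09 s.

164 s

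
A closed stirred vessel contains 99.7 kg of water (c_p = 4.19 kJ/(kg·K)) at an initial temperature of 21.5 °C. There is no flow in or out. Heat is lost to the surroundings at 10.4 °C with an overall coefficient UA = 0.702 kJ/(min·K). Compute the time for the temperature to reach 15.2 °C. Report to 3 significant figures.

499 min

M c_p dT/dt = −UA(T − T_amb).
τ = M c_p/UA = 595.08 min; T_ss = T_amb = 10.400 °C.
T(t) = T_ss + (T₀ − T_ss)e^(−t/τ); set T = 15.2:
t = −τ ln[(T − T_ss)/(T₀ − T_ss)] = −595.08 · ln(0.43243) = 498.87 min.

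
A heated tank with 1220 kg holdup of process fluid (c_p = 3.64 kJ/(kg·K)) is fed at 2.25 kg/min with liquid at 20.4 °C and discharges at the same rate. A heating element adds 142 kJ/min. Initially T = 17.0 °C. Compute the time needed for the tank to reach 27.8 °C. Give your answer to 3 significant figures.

Unsteady energy balance on the tank contents: M c_p dT/dt = ṁ c_p (T_in − T) + 142.
τ = M/ṁ = 542.22 min; T_ss = T_in + Q̇/(ṁ c_p) = 37.738 °C.
T(t) = T_ss + (T₀ − T_ss) e^(−t/τ). Set T = 27.8:
e^(−t/τ) = (27.8 − 37.738)/(17.0 − 37.738) = 0.47922
t = −542.22 · ln(0.47922) = 398.85 min.

399 min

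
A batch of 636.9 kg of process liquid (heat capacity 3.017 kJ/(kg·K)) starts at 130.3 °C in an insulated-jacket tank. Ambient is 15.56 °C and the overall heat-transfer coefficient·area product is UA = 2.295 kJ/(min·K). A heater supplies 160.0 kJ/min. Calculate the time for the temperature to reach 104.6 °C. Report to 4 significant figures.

M c_p dT/dt = −UA(T − T_amb) + Q̇.
τ = M c_p/UA = 837.267 min; T_ss = T_amb + Q̇/UA = 15.56 + 160.0/2.295 = 85.2768 °C.
T(t) = T_ss + (T₀ − T_ss)e^(−t/τ); set T = 104.6:
t = −τ ln[(T − T_ss)/(T₀ − T_ss)] = −837.267 · ln(0.429183) = 708.219 min.

708.2 min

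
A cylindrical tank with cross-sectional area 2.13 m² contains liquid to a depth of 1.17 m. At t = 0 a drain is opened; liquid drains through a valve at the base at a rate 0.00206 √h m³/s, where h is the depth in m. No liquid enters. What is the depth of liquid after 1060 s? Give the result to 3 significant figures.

0.324 m

With no inflow, A dh/dt = −0.00206 √h.
Separate and integrate: 2(√h − √h₀) = −(0.00206/A) t.
√h = √1.17 − 0.00206·1060/(2·2.13) = 1.0817 − 0.51258 = 0.56908.
h = 0.56908² = 0.32386 m.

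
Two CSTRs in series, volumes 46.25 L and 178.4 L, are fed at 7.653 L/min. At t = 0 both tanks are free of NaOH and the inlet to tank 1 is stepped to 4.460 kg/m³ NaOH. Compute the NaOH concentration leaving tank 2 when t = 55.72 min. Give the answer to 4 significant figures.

3.909 kg/m³

Time constants: τᵢ = Vᵢ/Q for each well-mixed tank.
τ₁ = 46.25/7.653 = 6.04338 min; τ₂ = 178.4/7.653 = 23.3111 min.
Tank 1: C₁ = C_in(1 − e^(−t/τ₁)). Tank 2 (τ₁ ≠ τ₂): C₂ = C_in[1 − (τ₁ e^(−t/τ₁) − τ₂ e^(−t/τ₂))/(τ₁ − τ₂)].
At t = 55.72: e^(−t/τ₁) = 9.90383e-05, e^(−t/τ₂) = 0.0916044.
C₂ = 4.460·[1 − (6.04338·9.90383e-05 − 23.3111·0.0916044)/(-17.2677)] = 4.460·0.876370 = 3.90861 kg/m³.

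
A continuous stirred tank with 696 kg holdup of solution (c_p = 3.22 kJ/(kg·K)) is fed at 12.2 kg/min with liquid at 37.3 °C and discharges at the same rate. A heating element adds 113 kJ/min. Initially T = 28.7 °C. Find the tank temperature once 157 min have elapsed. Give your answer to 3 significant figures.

39.4 °C

M c_p dT/dt = ṁ c_p (T_in − T) + Q̇.
τ = M/ṁ = 57.049 min; T_ss = T_in + Q̇/(ṁ c_p) = 37.3 + 113/(12.2·3.22) = 40.176 °C.
This is linear first-order; T(t) = T_ss + (T₀ − T_ss) e^(−t/τ).
T(157) = 40.176 + (-11.476)·e^(−157/57.049) = 40.176 + (-11.476)·0.063799 = 39.444 °C.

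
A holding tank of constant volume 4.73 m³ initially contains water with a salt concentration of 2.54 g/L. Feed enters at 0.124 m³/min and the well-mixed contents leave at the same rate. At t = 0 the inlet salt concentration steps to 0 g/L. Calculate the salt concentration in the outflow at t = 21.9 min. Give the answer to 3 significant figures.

1.43 g/L

Unsteady species balance (constant V, well mixed): V dC/dt = Q(C_in − C).
Rewrite as dC/dt + C/τ = C_in/τ, τ = V/Q = 38.145 min.
C approaches C_in exponentially: C(t) = C_in + (C₀ − C_in) e^(−t/τ).
C(21.9) = 0 + (2.54 − 0)·e^(−21.9/38.145) = 0 + (2.5400)·0.56320 = 1.4305 g/L.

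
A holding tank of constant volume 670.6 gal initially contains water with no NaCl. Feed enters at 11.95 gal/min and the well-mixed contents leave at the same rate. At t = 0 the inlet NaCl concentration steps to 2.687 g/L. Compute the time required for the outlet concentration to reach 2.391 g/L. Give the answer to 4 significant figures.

123.8 min

Species balance: V dC/dt = Q(C_in − C) ⇒ τ = V/Q = 56.1172 min.
C(t) = C_in + (C₀ − C_in) e^(−t/τ). Set C = 2.391 and solve for t:
e^(−t/τ) = (C − C_in)/(C₀ − C_in) = (2.391 − 2.687)/(0 − 2.687) = 0.110160
t = −τ ln(…) = 56.1172 × 2.20582 = 123.784 min.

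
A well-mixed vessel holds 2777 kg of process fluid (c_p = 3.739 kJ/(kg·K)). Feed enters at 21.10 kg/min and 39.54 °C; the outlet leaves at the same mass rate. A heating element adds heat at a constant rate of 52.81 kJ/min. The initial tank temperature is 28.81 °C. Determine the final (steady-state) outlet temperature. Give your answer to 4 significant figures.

M c_p dT/dt = ṁ c_p (T_in − T) + Q̇.
At steady state dT/dt = 0 ⇒ T_ss = T_in + Q̇/(ṁ c_p) = 39.54 + 52.81/(21.10·3.739) = 40.2094 °C.

40.21 °C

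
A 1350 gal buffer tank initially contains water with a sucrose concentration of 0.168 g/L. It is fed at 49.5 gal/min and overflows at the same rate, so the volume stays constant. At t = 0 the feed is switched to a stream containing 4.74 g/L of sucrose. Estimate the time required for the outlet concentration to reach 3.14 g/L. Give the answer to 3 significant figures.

Mass balance on the solute (V constant): V dC/dt = Q(C_in − C), so τ = V/Q = 27.273 min.
C(t) = C_in + (C₀ − C_in) e^(−t/τ). Set C = 3.14 and solve for t:
e^(−t/τ) = (C − C_in)/(C₀ − C_in) = (3.14 − 4.74)/(0.168 − 4.74) = 0.34996
t = −τ ln(…) = 27.273 × 1.0499 = 28.635 min.

28.6 min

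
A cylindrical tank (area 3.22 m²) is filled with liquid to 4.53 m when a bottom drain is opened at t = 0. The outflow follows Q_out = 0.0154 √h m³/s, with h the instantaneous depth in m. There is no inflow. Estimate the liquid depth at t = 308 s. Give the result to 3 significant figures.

With no inflow, A dh/dt = −0.0154 √h.
Separate and integrate: 2(√h − √h₀) = −(0.0154/A) t.
√h = √4.53 − 0.0154·308/(2·3.22) = 2.1284 − 0.73652 = 1.3919.
h = 1.3919² = 1.9373 m.

1.94 m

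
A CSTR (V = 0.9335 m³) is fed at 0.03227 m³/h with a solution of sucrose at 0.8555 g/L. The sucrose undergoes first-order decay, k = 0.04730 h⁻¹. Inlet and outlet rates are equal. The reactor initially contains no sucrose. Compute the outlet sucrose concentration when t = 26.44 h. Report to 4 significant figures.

V dC/dt = Q(C_in − C) − k V C.
dC/dt = (Q/V) C_in − (Q/V + k) C; effective rate a = Q/V + k = 0.0345688 + 0.04730 = 0.0818688 h⁻¹.
C_ss = Q C_in/(Q + kV) = 0.361232 g/L; C(t) = C_ss + (C₀ − C_ss) e^(−a t).
C(26.44) = 0.361232 + (-0.361232)·e^(−0.0818688·26.44) = 0.361232 + (-0.361232)·0.114794 = 0.319764 g/L.

0.3198 g/L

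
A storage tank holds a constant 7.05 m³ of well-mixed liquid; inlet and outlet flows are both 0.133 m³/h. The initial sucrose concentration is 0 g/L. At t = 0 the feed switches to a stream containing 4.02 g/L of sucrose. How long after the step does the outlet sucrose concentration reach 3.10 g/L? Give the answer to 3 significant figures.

78.2 h

Species balance: V dC/dt = Q(C_in − C) ⇒ τ = V/Q = 53.008 h.
C(t) = C_in + (C₀ − C_in) e^(−t/τ). Set C = 3.10 and solve for t:
e^(−t/τ) = (C − C_in)/(C₀ − C_in) = (3.10 − 4.02)/(0 − 4.02) = 0.22886
t = −τ ln(…) = 53.008 × 1.4747 = 78.168 h.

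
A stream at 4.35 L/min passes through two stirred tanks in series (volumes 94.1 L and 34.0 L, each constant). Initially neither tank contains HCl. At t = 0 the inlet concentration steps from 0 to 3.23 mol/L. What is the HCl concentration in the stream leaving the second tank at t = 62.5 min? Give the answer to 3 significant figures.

2.95 mol/L

Time constants: τᵢ = Vᵢ/Q for each well-mixed tank.
τ₁ = 94.1/4.35 = 21.632 min; τ₂ = 34.0/4.35 = 7.8161 min.
Tank 1: C₁ = C_in(1 − e^(−t/τ₁)). Tank 2 (τ₁ ≠ τ₂): C₂ = C_in[1 − (τ₁ e^(−t/τ₁) − τ₂ e^(−t/τ₂))/(τ₁ − τ₂)].
At t = 62.5: e^(−t/τ₁) = 0.055620, e^(−t/τ₂) = 0.00033670.
C₂ = 3.23·[1 − (21.632·0.055620 − 7.8161·0.00033670)/(13.816)] = 3.23·0.91311 = 2.9493 mol/L.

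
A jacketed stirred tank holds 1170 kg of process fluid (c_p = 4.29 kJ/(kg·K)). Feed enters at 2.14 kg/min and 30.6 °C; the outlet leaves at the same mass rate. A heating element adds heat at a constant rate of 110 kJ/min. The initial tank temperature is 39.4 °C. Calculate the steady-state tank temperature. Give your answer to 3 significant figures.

First-law balance (no shaft work): M c_p dT/dt = ṁ c_p (T_in − T) + 110.
At steady state dT/dt = 0 ⇒ T_ss = T_in + Q̇/(ṁ c_p) = 30.6 + 110/(2.14·4.29) = 42.582 °C.

42.6 °C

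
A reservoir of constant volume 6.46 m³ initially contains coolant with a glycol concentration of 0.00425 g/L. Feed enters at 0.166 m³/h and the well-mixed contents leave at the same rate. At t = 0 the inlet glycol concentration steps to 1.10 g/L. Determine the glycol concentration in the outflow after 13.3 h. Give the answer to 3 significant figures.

Species balance on the tank: V dC/dt = Q(C_in − C).
So dC/dt = (C_in − C)/τ with τ = V/Q = 6.46/0.166 = 38.916 h.
Integrating: C(t) = C_in + (C₀ − C_in) e^(−t/τ).
C(13.3) = 1.10 + (0.00425 − 1.10)·e^(−13.3/38.916) = 1.10 + (-1.0958)·0.71052 = 0.32145 g/L.

0.321 g/L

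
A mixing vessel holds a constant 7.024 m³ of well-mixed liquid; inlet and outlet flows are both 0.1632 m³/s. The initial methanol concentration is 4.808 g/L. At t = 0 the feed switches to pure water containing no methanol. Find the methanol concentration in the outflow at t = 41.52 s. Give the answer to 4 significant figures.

Accumulation = in − out for the solute gives V dC/dt = Q(C_in − C).
Rewrite as dC/dt + C/τ = C_in/τ, τ = V/Q = 43.0392 s.
Integrating: C(t) = C_in + (C₀ − C_in) e^(−t/τ).
C(41.52) = 0 + (4.808 − 0)·e^(−41.52/43.0392) = 0 + (4.80800)·0.381097 = 1.83231 g/L.

1.832 g/L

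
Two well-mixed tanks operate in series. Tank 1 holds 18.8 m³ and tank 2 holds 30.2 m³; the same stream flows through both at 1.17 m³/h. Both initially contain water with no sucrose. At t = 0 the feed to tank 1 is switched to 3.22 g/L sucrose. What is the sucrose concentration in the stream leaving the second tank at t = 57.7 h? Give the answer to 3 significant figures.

2.45 g/L

Species balance on tank i: dCᵢ/dt = (Cᵢ₋₁ − Cᵢ)/τᵢ with τᵢ = Vᵢ/Q.
τ₁ = 18.8/1.17 = 16.068 h; τ₂ = 30.2/1.17 = 25.812 h.
Tank 1: C₁ = C_in(1 − e^(−t/τ₁)). Tank 2 (τ₁ ≠ τ₂): C₂ = C_in[1 − (τ₁ e^(−t/τ₁) − τ₂ e^(−t/τ₂))/(τ₁ − τ₂)].
At t = 57.7: e^(−t/τ₁) = 0.027573, e^(−t/τ₂) = 0.10695.
C₂ = 3.22·[1 − (16.068·0.027573 − 25.812·0.10695)/(-9.7436)] = 3.22·0.76215 = 2.4541 g/L.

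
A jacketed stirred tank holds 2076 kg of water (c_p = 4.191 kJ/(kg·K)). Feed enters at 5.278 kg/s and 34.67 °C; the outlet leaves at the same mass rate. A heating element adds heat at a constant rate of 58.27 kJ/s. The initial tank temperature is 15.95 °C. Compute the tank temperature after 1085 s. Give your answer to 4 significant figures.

M c_p dT/dt = ṁ c_p (T_in − T) + Q̇.
τ = M/ṁ = 393.331 s; T_ss = T_in + Q̇/(ṁ c_p) = 34.67 + 58.27/(5.278·4.191) = 37.3043 °C.
Integrating: T(t) = T_ss + (T₀ − T_ss) e^(−t/τ).
T(1085) = 37.3043 + (-21.3543)·e^(−1085/393.331) = 37.3043 + (-21.3543)·0.0633873 = 35.9507 °C.

35.95 °C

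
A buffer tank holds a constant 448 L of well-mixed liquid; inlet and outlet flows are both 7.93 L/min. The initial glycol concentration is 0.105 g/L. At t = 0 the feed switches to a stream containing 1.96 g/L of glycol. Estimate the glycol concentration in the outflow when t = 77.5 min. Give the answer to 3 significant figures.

Transient balance on the dissolved component: V dC/dt = Q(C_in − C).
So dC/dt = (C_in − C)/τ with τ = V/Q = 448/7.93 = 56.494 min.
Solution: C(t) = C_in + (C₀ − C_in) e^(−t/τ).
C(77.5) = 1.96 + (0.105 − 1.96)·e^(−77.5/56.494) = 1.96 + (-1.8550)·0.25365 = 1.4895 g/L.

1.49 g/L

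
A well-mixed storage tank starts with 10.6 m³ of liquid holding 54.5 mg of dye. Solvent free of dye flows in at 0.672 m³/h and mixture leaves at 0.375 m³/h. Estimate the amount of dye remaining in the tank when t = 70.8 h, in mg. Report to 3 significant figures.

Let m(t) be the amount of dye. Volume: V(t) = V₀ + (Q_in − Q_out) t = 10.6 + 0.29700 t; V(70.8) = 31.628 m³.
No dye enters, so dm/dt = −Q_out · (m/V).
dm/m = −Q_out dt/(V₀ + 0.29700 t); integrating gives ln(m/m₀) = −(Q_out/(Q_in−Q_out)) ln(V/V₀).
m = m₀ (V₀/V)^(Q_out/(Q_in−Q_out)) = 54.5 × (10.6/31.628)^(1.2626) = 13.707 mg.

13.7 mg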